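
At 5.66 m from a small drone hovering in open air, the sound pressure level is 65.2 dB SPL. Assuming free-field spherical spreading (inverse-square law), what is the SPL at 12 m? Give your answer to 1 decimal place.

Inverse-square spreading gives ΔL = −20·log₁₀(d₂/d₁).
ΔL = −20·log₁₀(12/5.66) = -6.53 dB, so L₂ = 65.2 + (-6.53) = 58.7 dB SPL.

58.7 dB SPL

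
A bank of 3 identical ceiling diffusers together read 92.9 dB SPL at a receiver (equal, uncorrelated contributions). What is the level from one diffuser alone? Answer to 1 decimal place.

3 equal incoherent sources add 10·log₁₀(3) = 4.77 dB over one source.
L_one = 92.9 − 4.77 = 88.1 dB SPL.

88.1 dB SPL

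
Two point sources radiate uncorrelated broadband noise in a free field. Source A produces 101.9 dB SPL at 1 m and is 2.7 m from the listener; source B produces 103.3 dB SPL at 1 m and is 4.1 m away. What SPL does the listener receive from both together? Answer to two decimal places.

At the listener: L_A = 101.9 − 20·log₁₀(2.7) = 93.273 dB; L_B = 103.3 − 20·log₁₀(4.1) = 91.044 dB.
Combined: 10·log₁₀(10^(93.273/10)+10^(91.044/10)) = 95.31 dB SPL.

95.31 dB SPL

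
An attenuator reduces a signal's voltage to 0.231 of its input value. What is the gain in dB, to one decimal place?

Voltage is an amplitude quantity, so gain = 20·log₁₀(V_out/V_in).
20·log₁₀(0.231) = -12.7 dB.

-12.7 dB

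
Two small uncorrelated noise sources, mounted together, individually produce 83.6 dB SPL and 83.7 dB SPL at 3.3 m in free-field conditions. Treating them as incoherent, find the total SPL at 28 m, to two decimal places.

Combined at 3.3 m: 10·log₁₀(10^(83.6/10)+10^(83.7/10)) = 86.661 dB SPL.
Then apply −20·log₁₀(28/3.3) = -18.573 dB → 68.09 dB SPL.

68.09 dB SPL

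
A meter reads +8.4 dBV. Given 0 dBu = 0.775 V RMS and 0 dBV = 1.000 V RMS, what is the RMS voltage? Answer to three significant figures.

2.63 V

V = 1.000 V × 10^(+8.4/20).
= 1.000 × 2.630 = 2.63 V.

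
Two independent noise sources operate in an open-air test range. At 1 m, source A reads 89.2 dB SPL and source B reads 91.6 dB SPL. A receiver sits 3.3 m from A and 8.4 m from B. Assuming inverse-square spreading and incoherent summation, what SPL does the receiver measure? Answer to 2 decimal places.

79.86 dB SPL

At the listener: L_A = 89.2 − 20·log₁₀(3.3) = 78.830 dB; L_B = 91.6 − 20·log₁₀(8.4) = 73.114 dB.
Combined: 10·log₁₀(10^(78.830/10)+10^(73.114/10)) = 79.86 dB SPL.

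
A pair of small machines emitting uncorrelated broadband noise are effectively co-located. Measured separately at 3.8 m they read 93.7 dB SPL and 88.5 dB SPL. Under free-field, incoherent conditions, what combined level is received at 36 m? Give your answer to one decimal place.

75.3 dB SPL

Combined at 3.8 m: 10·log₁₀(10^(93.7/10)+10^(88.5/10)) = 94.85 dB SPL.
Then apply −20·log₁₀(36/3.8) = -19.53 dB → 75.3 dB SPL.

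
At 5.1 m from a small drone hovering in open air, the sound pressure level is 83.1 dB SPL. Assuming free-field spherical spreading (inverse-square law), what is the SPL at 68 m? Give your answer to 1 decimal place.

60.6 dB SPL

Free-field point source: level drops by 20·log₁₀ of the distance ratio.
ΔL = −20·log₁₀(68/5.1) = -22.50 dB, so L₂ = 83.1 + (-22.50) = 60.6 dB SPL.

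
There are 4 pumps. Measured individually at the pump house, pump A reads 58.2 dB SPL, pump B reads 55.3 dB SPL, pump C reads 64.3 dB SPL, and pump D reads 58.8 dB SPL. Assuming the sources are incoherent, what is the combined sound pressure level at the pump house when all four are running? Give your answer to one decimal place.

Incoherent sources sum as intensities:
L_total = 10·log₁₀(10^(58.2/10) + 10^(55.3/10) + 10^(64.3/10) + 10^(58.8/10)) = 10·log₁₀(4450000) = 66.5 dB SPL.

66.5 dB SPL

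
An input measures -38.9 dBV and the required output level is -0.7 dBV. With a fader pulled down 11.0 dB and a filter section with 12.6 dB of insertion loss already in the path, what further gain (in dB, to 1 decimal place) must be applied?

The required make-up gain is the shortfall in the dB sum.
G = -0.7 − (-38.9) + 11.0 + 12.6 = 61.8 dB.

61.8 dB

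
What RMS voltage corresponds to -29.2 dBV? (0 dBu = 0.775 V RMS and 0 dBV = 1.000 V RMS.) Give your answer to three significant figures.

V = 1.000 V × 10^(-29.2/20).
= 1.000 × 0.03467 = 0.0347 V.

0.0347 V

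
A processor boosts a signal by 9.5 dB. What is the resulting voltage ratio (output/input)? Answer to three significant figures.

2.99

Voltage ratio = 10^(dB/20).
10^(9.5/20) = 10^(0.4750) = 2.99.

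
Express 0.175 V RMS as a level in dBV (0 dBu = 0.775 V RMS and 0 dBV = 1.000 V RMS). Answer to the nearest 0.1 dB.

dBV = 20·log₁₀(V / 1.000 V).
20·log₁₀(0.175/1.000) = -15.1 dBV.

-15.1 dBV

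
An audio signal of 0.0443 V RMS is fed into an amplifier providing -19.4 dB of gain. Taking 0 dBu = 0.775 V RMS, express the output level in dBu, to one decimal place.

-44.3 dBu

Input level: 20·log₁₀(0.0443/0.775) = -24.86 dBu.
Output: -24.86 − 19.4 = -44.3 dBu.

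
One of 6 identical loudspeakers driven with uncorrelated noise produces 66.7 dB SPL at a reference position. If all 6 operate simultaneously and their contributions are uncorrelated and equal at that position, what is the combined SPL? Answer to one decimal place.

74.5 dB SPL

6 equal incoherent sources raise the level by 10·log₁₀(6) = 7.78 dB.
L_total = 66.7 + 7.78 = 74.5 dB SPL.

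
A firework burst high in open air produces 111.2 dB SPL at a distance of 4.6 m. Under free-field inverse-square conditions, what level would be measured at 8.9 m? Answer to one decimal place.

105.5 dB SPL

Inverse-square spreading gives ΔL = −20·log₁₀(d₂/d₁).
ΔL = −20·log₁₀(8.9/4.6) = -5.73 dB, so L₂ = 111.2 + (-5.73) = 105.5 dB SPL.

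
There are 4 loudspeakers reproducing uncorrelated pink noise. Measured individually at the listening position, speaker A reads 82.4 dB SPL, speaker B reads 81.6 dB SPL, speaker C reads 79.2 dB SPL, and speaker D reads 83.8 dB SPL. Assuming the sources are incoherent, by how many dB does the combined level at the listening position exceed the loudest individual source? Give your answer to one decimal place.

Uncorrelated sources add in intensity (power), not in dB.
L_total = 10·log₁₀(10^(82.4/10) + 10^(81.6/10) + 10^(79.2/10) + 10^(83.8/10)) = 88.07 dB SPL.
Excess over the loudest (83.8 dB): 88.07 − 83.8 = 4.3 dB.

4.3 dB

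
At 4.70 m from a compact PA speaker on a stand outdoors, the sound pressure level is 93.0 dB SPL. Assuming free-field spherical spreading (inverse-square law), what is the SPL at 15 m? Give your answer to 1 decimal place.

Free-field point source: level drops by 20·log₁₀ of the distance ratio.
ΔL = −20·log₁₀(15/4.70) = -10.08 dB, so L₂ = 93.0 + (-10.08) = 82.9 dB SPL.

82.9 dB SPL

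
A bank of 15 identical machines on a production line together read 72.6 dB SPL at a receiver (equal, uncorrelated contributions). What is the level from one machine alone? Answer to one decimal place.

60.8 dB SPL

15 equal incoherent sources add 10·log₁₀(15) = 11.76 dB over one source.
L_one = 72.6 − 11.76 = 60.8 dB SPL.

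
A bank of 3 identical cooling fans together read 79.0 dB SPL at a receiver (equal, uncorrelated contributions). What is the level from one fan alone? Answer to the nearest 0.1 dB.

3 equal incoherent sources add 10·log₁₀(3) = 4.77 dB over one source.
L_one = 79.0 − 4.77 = 74.2 dB SPL.

74.2 dB SPL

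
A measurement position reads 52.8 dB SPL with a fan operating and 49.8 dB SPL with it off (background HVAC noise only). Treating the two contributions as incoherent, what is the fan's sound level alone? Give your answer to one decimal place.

49.8 dB SPL

Background correction is a power subtraction:
L_src = 10·log₁₀(10^(52.8/10) − 10^(49.8/10)) = 10·log₁₀(95050) = 49.8 dB SPL.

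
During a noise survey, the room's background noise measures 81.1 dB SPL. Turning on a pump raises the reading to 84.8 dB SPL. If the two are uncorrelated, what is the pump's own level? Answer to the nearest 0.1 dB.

Remove the background by subtracting linear intensities:
L_src = 10·log₁₀(10^(84.8/10) − 10^(81.1/10)) = 10·log₁₀(173200000) = 82.4 dB SPL.

82.4 dB SPL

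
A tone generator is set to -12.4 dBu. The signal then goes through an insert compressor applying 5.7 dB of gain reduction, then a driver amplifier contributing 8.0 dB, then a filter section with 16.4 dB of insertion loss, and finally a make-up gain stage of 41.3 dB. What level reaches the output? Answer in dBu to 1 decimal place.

+14.8 dBu

Cascaded gains and losses add directly in dB.
-12.4 − 5.7 + 8.0 − 16.4 + 41.3 = +14.8 dBu.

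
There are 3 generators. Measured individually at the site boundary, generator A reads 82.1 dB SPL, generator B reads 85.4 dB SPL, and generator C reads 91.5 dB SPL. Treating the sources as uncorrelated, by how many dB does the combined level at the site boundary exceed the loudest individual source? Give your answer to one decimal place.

1.3 dB

Add the sources as powers (linear), then convert back to dB:
L_total = 10·log₁₀(10^(82.1/10) + 10^(85.4/10) + 10^(91.5/10)) = 92.84 dB SPL.
Excess over the loudest (91.5 dB): 92.84 − 91.5 = 1.3 dB.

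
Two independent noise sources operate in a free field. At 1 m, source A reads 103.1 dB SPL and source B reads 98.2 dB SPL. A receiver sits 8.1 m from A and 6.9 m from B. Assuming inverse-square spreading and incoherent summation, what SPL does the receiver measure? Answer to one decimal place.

At the listener: L_A = 103.1 − 20·log₁₀(8.1) = 84.93 dB; L_B = 98.2 − 20·log₁₀(6.9) = 81.42 dB.
Combined: 10·log₁₀(10^(84.93/10)+10^(81.42/10)) = 86.5 dB SPL.

86.5 dB SPL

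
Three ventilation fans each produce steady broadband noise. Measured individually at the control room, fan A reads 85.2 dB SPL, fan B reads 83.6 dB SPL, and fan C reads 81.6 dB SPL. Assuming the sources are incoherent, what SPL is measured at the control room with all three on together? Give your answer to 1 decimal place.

88.5 dB SPL

Add the sources as powers (linear), then convert back to dB:
L_total = 10·log₁₀(10^(85.2/10) + 10^(83.6/10) + 10^(81.6/10)) = 10·log₁₀(704800000) = 88.5 dB SPL.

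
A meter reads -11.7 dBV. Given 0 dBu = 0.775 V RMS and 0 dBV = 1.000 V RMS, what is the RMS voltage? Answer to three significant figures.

0.260 V

V = 1.000 V × 10^(-11.7/20).
= 1.000 × 0.2600 = 0.260 V.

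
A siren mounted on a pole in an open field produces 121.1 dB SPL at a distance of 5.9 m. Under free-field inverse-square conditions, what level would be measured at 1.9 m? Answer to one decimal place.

Inverse-square spreading gives ΔL = −20·log₁₀(d₂/d₁).
ΔL = −20·log₁₀(1.9/5.9) = 9.84 dB, so L₂ = 121.1 + (9.84) = 130.9 dB SPL.

130.9 dB SPL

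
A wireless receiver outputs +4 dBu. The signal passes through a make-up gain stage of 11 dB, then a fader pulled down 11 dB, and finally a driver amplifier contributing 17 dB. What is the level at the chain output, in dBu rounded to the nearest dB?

+21 dBu

Gain stages sum in dB:
+4 + 11 − 11 + 17 = +21 dBu.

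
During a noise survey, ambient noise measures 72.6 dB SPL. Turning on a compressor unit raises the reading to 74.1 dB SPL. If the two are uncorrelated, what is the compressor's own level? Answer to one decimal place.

68.8 dB SPL

Background correction is a power subtraction:
L_src = 10·log₁₀(10^(74.1/10) − 10^(72.6/10)) = 10·log₁₀(7507000) = 68.8 dB SPL.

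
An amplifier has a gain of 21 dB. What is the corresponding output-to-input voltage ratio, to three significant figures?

11.2

Voltage ratio = 10^(dB/20).
10^(21/20) = 10^(1.050) = 11.2.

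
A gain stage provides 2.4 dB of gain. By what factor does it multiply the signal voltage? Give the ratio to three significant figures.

Voltage ratio = 10^(dB/20).
10^(2.4/20) = 10^(0.1200) = 1.32.

1.32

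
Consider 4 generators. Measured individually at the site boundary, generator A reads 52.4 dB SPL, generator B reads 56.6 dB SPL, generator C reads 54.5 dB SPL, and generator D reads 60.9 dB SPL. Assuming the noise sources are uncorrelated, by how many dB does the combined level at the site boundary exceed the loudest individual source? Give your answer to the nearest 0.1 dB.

Incoherent sources sum as intensities:
L_total = 10·log₁₀(10^(52.4/10) + 10^(56.6/10) + 10^(54.5/10) + 10^(60.9/10)) = 63.31 dB SPL.
Excess over the loudest (60.9 dB): 63.31 − 60.9 = 2.4 dB.

2.4 dB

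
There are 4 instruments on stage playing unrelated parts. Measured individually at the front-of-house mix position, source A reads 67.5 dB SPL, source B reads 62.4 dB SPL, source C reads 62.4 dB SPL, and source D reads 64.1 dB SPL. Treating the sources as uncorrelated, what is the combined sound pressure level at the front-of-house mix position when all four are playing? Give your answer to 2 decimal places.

Add the sources as powers (linear), then convert back to dB:
L_total = 10·log₁₀(10^(67.5/10) + 10^(62.4/10) + 10^(62.4/10) + 10^(64.1/10)) = 10·log₁₀(11670000) = 70.67 dB SPL.

70.67 dB SPL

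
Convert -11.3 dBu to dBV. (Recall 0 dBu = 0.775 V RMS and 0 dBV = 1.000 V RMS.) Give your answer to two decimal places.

The offset between the scales is 20·log₁₀(0.775/1.000) = −2.214 dB.
So dBV = -11.3 − 2.214 = -13.51 dBV.

-13.51 dBV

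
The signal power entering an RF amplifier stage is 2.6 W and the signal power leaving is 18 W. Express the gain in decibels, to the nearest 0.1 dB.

8.4 dB

Power is a power quantity, so gain = 10·log₁₀(P_out/P_in).
10·log₁₀(18/2.6) = 10·log₁₀(6.923) = 8.4 dB.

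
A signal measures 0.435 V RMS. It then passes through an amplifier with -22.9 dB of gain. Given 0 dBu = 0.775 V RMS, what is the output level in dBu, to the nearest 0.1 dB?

-27.9 dBu

Input level: 20·log₁₀(0.435/0.775) = -5.02 dBu.
Output: -5.02 − 22.9 = -27.9 dBu.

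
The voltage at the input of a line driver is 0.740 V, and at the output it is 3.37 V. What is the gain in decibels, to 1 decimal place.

Voltage ratio → dB uses the 20·log₁₀ form:
20·log₁₀(3.37/0.740) = 20·log₁₀(4.554) = 13.2 dB.

13.2 dB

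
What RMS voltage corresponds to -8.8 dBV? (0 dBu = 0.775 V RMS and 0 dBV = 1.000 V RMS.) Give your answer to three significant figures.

0.363 V

V = 1.000 V × 10^(-8.8/20).
= 1.000 × 0.3631 = 0.363 V.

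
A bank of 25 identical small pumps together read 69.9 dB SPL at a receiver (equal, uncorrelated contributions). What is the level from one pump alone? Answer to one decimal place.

25 equal incoherent sources add 10·log₁₀(25) = 13.98 dB over one source.
L_one = 69.9 − 13.98 = 55.9 dB SPL.

55.9 dB SPL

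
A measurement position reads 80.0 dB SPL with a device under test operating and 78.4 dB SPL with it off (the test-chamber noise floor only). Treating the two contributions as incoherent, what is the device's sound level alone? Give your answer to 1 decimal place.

Subtract intensities: L_src = 10·log₁₀(10^(L_total/10) − 10^(L_bg/10)).
L_src = 10·log₁₀(10^(80.0/10) − 10^(78.4/10)) = 10·log₁₀(30820000) = 74.9 dB SPL.

74.9 dB SPL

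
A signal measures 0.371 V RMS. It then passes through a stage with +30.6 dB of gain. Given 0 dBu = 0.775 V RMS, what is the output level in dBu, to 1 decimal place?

Input level: 20·log₁₀(0.371/0.775) = -6.40 dBu.
Output: -6.40 + 30.6 = +24.2 dBu.

+24.2 dBu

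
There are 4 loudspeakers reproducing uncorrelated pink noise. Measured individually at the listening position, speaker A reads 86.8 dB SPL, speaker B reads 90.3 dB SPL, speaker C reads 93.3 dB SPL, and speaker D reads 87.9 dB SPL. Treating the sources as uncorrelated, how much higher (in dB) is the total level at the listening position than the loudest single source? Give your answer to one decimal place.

3.0 dB

Add the sources as powers (linear), then convert back to dB:
L_total = 10·log₁₀(10^(86.8/10) + 10^(90.3/10) + 10^(93.3/10) + 10^(87.9/10)) = 96.34 dB SPL.
Excess over the loudest (93.3 dB): 96.34 − 93.3 = 3.0 dB.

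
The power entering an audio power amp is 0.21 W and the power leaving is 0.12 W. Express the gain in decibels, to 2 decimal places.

-2.43 dB

Power is a power quantity, so gain = 10·log₁₀(P_out/P_in).
10·log₁₀(0.12/0.21) = 10·log₁₀(0.5714) = -2.43 dB.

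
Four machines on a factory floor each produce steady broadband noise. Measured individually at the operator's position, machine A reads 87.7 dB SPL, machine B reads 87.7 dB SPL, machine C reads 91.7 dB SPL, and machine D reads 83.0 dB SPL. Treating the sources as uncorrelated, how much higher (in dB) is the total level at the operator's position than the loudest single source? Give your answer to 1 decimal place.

Add the sources as powers (linear), then convert back to dB:
L_total = 10·log₁₀(10^(87.7/10) + 10^(87.7/10) + 10^(91.7/10) + 10^(83.0/10)) = 94.56 dB SPL.
Excess over the loudest (91.7 dB): 94.56 − 91.7 = 2.9 dB.

2.9 dB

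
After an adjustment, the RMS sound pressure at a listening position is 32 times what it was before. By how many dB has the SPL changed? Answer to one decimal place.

30.1 dB

Sound pressure is an amplitude quantity: ΔL = 20·log₁₀(p₂/p₁).
20·log₁₀(32) = 30.1 dB.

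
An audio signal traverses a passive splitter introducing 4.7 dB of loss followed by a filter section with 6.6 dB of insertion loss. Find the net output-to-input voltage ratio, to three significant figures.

Net gain = (−4.7) + (−6.6) = -11.3 dB.
Voltage ratio = 10^(-11.3/20) = 0.272.

0.272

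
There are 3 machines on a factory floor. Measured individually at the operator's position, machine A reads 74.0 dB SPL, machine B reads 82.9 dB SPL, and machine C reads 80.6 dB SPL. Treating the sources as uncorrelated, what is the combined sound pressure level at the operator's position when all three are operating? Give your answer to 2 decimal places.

85.25 dB SPL

Incoherent sources sum as intensities:
L_total = 10·log₁₀(10^(74.0/10) + 10^(82.9/10) + 10^(80.6/10)) = 10·log₁₀(334900000) = 85.25 dB SPL.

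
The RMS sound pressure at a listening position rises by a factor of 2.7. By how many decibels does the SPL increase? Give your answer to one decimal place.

Sound pressure is an amplitude quantity: ΔL = 20·log₁₀(p₂/p₁).
20·log₁₀(2.7) = 8.6 dB.

8.6 dB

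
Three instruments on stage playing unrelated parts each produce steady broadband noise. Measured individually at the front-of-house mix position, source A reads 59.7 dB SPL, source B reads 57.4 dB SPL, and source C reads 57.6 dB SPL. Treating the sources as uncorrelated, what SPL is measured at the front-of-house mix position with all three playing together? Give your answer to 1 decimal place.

63.1 dB SPL

Incoherent sources sum as intensities:
L_total = 10·log₁₀(10^(59.7/10) + 10^(57.4/10) + 10^(57.6/10)) = 10·log₁₀(2058000) = 63.1 dB SPL.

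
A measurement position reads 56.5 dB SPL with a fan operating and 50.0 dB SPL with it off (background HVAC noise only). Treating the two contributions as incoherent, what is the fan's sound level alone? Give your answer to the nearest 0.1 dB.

55.4 dB SPL

Background correction is a power subtraction:
L_src = 10·log₁₀(10^(56.5/10) − 10^(50.0/10)) = 10·log₁₀(346700) = 55.4 dB SPL.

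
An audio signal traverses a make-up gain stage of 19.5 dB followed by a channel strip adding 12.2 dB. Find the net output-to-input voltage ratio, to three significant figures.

Net gain = 19.5 + 12.2 = 31.7 dB.
Voltage ratio = 10^(31.7/20) = 38.5.

38.5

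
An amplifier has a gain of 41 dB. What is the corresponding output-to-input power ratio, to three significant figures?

12600

Power ratio = 10^(dB/10).
10^(41/10) = 10^(4.100) = 12600.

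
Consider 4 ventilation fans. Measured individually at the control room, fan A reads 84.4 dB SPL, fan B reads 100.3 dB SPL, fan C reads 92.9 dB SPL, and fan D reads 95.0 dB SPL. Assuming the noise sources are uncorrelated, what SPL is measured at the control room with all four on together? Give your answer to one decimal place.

102.1 dB SPL

Incoherent sources sum as intensities:
L_total = 10·log₁₀(10^(84.4/10) + 10^(100.3/10) + 10^(92.9/10) + 10^(95.0/10)) = 10·log₁₀(16103000000) = 102.1 dB SPL.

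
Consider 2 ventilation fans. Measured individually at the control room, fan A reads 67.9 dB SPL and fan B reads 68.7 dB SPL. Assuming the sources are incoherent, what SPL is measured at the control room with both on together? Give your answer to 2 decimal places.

Incoherent sources sum as intensities:
L_total = 10·log₁₀(10^(67.9/10) + 10^(68.7/10)) = 10·log₁₀(13580000) = 71.33 dB SPL.

71.33 dB SPL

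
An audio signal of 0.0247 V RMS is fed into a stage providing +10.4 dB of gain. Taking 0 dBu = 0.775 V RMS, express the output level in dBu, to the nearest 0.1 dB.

-19.5 dBu

Input level: 20·log₁₀(0.0247/0.775) = -29.93 dBu.
Output: -29.93 + 10.4 = -19.5 dBu.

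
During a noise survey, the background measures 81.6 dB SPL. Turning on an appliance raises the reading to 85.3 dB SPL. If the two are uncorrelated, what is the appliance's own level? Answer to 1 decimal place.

Remove the background by subtracting linear intensities:
L_src = 10·log₁₀(10^(85.3/10) − 10^(81.6/10)) = 10·log₁₀(194300000) = 82.9 dB SPL.

82.9 dB SPL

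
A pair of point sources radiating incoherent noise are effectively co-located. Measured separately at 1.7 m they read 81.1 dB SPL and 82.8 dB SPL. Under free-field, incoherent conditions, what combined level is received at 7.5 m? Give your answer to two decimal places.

72.15 dB SPL

Combined at 1.7 m: 10·log₁₀(10^(81.1/10)+10^(82.8/10)) = 85.043 dB SPL.
Then apply −20·log₁₀(7.5/1.7) = -12.892 dB → 72.15 dB SPL.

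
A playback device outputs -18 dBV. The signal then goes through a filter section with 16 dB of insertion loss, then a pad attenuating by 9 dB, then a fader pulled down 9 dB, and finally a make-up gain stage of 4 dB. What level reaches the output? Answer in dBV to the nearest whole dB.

Cascaded gains and losses add directly in dB.
-18 − 16 − 9 − 9 + 4 = -48 dBV.

-48 dBV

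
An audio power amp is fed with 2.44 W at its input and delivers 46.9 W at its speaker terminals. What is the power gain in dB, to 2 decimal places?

Power ratio → dB uses the 10·log₁₀ form:
10·log₁₀(46.9/2.44) = 10·log₁₀(19.22) = 12.84 dB.

12.84 dB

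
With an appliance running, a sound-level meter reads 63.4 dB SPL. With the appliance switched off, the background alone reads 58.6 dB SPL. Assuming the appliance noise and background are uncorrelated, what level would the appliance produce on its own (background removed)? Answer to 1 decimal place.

61.7 dB SPL

Background correction is a power subtraction:
L_src = 10·log₁₀(10^(63.4/10) − 10^(58.6/10)) = 10·log₁₀(1463000) = 61.7 dB SPL.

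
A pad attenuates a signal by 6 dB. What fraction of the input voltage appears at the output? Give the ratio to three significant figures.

0.501

Voltage ratio = 10^(dB/20).
10^(-6/20) = 10^(-0.3000) = 0.501.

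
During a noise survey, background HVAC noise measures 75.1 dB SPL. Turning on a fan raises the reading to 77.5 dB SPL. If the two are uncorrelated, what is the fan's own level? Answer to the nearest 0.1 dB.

Remove the background by subtracting linear intensities:
L_src = 10·log₁₀(10^(77.5/10) − 10^(75.1/10)) = 10·log₁₀(23870000) = 73.8 dB SPL.

73.8 dB SPL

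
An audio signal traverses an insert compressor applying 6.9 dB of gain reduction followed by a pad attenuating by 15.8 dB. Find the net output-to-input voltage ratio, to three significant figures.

0.0733

Net gain = (−6.9) + (−15.8) = -22.7 dB.
Voltage ratio = 10^(-22.7/20) = 0.0733.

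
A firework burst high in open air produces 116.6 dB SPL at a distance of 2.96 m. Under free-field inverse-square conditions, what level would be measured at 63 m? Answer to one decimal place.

90.0 dB SPL

Inverse-square spreading gives ΔL = −20·log₁₀(d₂/d₁).
ΔL = −20·log₁₀(63/2.96) = -26.56 dB, so L₂ = 116.6 + (-26.56) = 90.0 dB SPL.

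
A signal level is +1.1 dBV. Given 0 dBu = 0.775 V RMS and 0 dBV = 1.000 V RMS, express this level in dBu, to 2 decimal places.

The offset between the scales is 20·log₁₀(0.775/1.000) = −2.214 dB.
So dBu = +1.1 + 2.214 = +3.31 dBu.

+3.31 dBu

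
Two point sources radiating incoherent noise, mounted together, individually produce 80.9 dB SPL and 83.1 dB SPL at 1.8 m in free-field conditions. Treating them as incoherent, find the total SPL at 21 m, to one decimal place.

Combined at 1.8 m: 10·log₁₀(10^(80.9/10)+10^(83.1/10)) = 85.15 dB SPL.
Then apply −20·log₁₀(21/1.8) = -21.34 dB → 63.8 dB SPL.

63.8 dB SPL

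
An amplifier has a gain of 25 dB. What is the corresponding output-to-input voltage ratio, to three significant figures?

Voltage ratio = 10^(dB/20).
10^(25/20) = 10^(1.250) = 17.8.

17.8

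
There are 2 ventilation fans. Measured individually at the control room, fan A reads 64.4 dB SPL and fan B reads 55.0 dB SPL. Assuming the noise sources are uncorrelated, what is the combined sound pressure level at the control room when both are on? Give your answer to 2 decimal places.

Incoherent sources sum as intensities:
L_total = 10·log₁₀(10^(64.4/10) + 10^(55.0/10)) = 10·log₁₀(3070000) = 64.87 dB SPL.

64.87 dB SPL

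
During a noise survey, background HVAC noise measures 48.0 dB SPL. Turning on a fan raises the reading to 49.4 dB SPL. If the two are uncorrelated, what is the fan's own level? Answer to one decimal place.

Subtract intensities: L_src = 10·log₁₀(10^(L_total/10) − 10^(L_bg/10)).
L_src = 10·log₁₀(10^(49.4/10) − 10^(48.0/10)) = 10·log₁₀(24000) = 43.8 dB SPL.

43.8 dB SPL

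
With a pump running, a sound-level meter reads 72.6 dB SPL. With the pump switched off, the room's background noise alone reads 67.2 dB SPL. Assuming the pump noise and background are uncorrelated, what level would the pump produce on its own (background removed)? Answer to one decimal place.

Background correction is a power subtraction:
L_src = 10·log₁₀(10^(72.6/10) − 10^(67.2/10)) = 10·log₁₀(12950000) = 71.1 dB SPL.

71.1 dB SPL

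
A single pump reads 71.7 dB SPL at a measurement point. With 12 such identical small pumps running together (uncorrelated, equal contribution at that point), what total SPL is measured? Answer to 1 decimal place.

12 equal incoherent sources raise the level by 10·log₁₀(12) = 10.79 dB.
L_total = 71.7 + 10.79 = 82.5 dB SPL.

82.5 dB SPL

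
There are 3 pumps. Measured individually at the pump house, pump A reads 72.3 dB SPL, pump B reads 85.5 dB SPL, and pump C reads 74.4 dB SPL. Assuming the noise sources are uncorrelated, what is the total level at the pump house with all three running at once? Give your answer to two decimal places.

Incoherent sources sum as intensities:
L_total = 10·log₁₀(10^(72.3/10) + 10^(85.5/10) + 10^(74.4/10)) = 10·log₁₀(399300000) = 86.01 dB SPL.

86.01 dB SPL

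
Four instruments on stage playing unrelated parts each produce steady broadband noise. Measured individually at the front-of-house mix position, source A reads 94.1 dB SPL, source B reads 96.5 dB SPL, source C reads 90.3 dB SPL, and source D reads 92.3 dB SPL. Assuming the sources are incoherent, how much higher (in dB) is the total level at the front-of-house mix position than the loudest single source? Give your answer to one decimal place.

Incoherent sources sum as intensities:
L_total = 10·log₁₀(10^(94.1/10) + 10^(96.5/10) + 10^(90.3/10) + 10^(92.3/10)) = 99.92 dB SPL.
Excess over the loudest (96.5 dB): 99.92 − 96.5 = 3.4 dB.

3.4 dB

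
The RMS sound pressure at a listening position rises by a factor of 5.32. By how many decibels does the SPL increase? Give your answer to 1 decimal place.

SPL change from a pressure ratio uses the 20·log₁₀ form:
20·log₁₀(5.32) = 14.5 dB.

14.5 dB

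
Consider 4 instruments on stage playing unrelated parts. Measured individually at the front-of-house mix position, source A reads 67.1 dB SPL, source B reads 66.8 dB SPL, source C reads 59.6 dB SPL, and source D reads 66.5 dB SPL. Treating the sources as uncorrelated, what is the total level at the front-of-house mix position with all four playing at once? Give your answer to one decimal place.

71.8 dB SPL

Uncorrelated sources add in intensity (power), not in dB.
L_total = 10·log₁₀(10^(67.1/10) + 10^(66.8/10) + 10^(59.6/10) + 10^(66.5/10)) = 10·log₁₀(15290000) = 71.8 dB SPL.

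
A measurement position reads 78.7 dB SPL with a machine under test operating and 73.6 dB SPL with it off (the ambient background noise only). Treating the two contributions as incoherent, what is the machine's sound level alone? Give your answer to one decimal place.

77.1 dB SPL

Remove the background by subtracting linear intensities:
L_src = 10·log₁₀(10^(78.7/10) − 10^(73.6/10)) = 10·log₁₀(51220000) = 77.1 dB SPL.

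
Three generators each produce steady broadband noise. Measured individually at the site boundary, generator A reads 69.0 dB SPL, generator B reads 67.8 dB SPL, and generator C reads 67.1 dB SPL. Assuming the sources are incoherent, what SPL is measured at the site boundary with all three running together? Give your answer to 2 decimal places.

Add the sources as powers (linear), then convert back to dB:
L_total = 10·log₁₀(10^(69.0/10) + 10^(67.8/10) + 10^(67.1/10)) = 10·log₁₀(19100000) = 72.81 dB SPL.

72.81 dB SPL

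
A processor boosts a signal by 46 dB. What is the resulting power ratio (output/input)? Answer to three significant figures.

Power ratio = 10^(dB/10).
10^(46/10) = 10^(4.600) = 39800.

39800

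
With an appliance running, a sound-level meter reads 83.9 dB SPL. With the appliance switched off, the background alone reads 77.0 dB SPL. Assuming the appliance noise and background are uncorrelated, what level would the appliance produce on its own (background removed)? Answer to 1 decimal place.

Remove the background by subtracting linear intensities:
L_src = 10·log₁₀(10^(83.9/10) − 10^(77.0/10)) = 10·log₁₀(195400000) = 82.9 dB SPL.

82.9 dB SPL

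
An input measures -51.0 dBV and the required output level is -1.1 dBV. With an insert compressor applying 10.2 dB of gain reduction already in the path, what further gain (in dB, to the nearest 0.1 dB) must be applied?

The required make-up gain is the shortfall in the dB sum.
G = -1.1 − (-51.0) + 10.2 = 60.1 dB.

60.1 dB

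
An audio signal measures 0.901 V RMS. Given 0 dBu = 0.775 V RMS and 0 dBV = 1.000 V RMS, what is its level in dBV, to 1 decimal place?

dBV = 20·log₁₀(V / 1.000 V).
20·log₁₀(0.901/1.000) = -0.9 dBV.

-0.9 dBV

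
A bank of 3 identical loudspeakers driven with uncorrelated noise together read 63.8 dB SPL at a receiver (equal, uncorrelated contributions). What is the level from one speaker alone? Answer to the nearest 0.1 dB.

3 equal incoherent sources add 10·log₁₀(3) = 4.77 dB over one source.
L_one = 63.8 − 4.77 = 59.0 dB SPL.

59.0 dB SPL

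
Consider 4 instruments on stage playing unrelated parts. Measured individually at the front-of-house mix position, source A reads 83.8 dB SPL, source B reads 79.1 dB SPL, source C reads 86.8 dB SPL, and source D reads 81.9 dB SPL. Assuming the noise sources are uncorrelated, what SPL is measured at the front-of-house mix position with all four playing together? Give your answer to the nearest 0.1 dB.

89.8 dB SPL

Incoherent sources sum as intensities:
L_total = 10·log₁₀(10^(83.8/10) + 10^(79.1/10) + 10^(86.8/10) + 10^(81.9/10)) = 10·log₁₀(954700000) = 89.8 dB SPL.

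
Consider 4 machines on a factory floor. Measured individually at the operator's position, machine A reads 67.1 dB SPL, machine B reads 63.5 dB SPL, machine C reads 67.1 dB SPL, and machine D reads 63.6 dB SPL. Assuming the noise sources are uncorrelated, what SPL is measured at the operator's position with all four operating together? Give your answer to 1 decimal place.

71.7 dB SPL

Uncorrelated sources add in intensity (power), not in dB.
L_total = 10·log₁₀(10^(67.1/10) + 10^(63.5/10) + 10^(67.1/10) + 10^(63.6/10)) = 10·log₁₀(14790000) = 71.7 dB SPL.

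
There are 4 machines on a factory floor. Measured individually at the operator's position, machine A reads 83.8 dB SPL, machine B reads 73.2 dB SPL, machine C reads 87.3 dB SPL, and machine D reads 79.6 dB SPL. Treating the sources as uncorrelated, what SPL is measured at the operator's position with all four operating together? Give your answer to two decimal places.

89.49 dB SPL

Uncorrelated sources add in intensity (power), not in dB.
L_total = 10·log₁₀(10^(83.8/10) + 10^(73.2/10) + 10^(87.3/10) + 10^(79.6/10)) = 10·log₁₀(889000000) = 89.49 dB SPL.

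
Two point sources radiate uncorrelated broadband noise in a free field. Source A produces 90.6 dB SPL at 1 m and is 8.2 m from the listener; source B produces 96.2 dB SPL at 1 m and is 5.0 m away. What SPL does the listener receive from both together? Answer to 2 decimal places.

At the listener: L_A = 90.6 − 20·log₁₀(8.2) = 72.324 dB; L_B = 96.2 − 20·log₁₀(5.0) = 82.221 dB.
Combined: 10·log₁₀(10^(72.324/10)+10^(82.221/10)) = 82.64 dB SPL.

82.64 dB SPL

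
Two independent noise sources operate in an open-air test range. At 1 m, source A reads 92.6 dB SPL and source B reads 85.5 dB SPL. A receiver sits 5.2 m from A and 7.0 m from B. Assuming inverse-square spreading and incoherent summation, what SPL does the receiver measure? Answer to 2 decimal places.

At the listener: L_A = 92.6 − 20·log₁₀(5.2) = 78.280 dB; L_B = 85.5 − 20·log₁₀(7.0) = 68.598 dB.
Combined: 10·log₁₀(10^(78.280/10)+10^(68.598/10)) = 78.72 dB SPL.

78.72 dB SPL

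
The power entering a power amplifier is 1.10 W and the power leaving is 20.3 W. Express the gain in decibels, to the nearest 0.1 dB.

12.7 dB

Power ratio → dB uses the 10·log₁₀ form:
10·log₁₀(20.3/1.10) = 10·log₁₀(18.45) = 12.7 dB.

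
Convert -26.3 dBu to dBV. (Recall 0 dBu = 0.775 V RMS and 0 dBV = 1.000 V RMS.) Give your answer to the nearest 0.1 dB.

The offset between the scales is 20·log₁₀(0.775/1.000) = −2.214 dB.
So dBV = -26.3 − 2.214 = -28.5 dBV.

-28.5 dBV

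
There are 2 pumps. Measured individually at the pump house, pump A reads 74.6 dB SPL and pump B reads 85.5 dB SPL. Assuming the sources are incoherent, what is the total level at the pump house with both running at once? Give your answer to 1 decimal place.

85.8 dB SPL

Add the sources as powers (linear), then convert back to dB:
L_total = 10·log₁₀(10^(74.6/10) + 10^(85.5/10)) = 10·log₁₀(383700000) = 85.8 dB SPL.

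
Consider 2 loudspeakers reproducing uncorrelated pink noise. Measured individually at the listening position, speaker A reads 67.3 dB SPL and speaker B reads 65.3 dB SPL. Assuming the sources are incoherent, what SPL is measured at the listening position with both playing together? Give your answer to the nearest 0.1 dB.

69.4 dB SPL

Incoherent sources sum as intensities:
L_total = 10·log₁₀(10^(67.3/10) + 10^(65.3/10)) = 10·log₁₀(8759000) = 69.4 dB SPL.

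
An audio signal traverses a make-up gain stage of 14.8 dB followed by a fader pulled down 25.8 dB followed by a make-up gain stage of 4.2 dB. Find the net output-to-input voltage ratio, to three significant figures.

0.457

Net gain = 14.8 + (−25.8) + 4.2 = -6.8 dB.
Voltage ratio = 10^(-6.8/20) = 0.457.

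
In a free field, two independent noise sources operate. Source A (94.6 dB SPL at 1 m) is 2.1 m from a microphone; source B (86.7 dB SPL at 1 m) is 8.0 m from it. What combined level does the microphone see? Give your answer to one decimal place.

At the listener: L_A = 94.6 − 20·log₁₀(2.1) = 88.16 dB; L_B = 86.7 − 20·log₁₀(8.0) = 68.64 dB.
Combined: 10·log₁₀(10^(88.16/10)+10^(68.64/10)) = 88.2 dB SPL.

88.2 dB SPL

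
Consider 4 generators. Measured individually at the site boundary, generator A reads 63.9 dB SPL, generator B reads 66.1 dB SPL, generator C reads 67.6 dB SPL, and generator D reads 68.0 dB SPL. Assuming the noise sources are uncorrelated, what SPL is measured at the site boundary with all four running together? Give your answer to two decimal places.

72.69 dB SPL

Add the sources as powers (linear), then convert back to dB:
L_total = 10·log₁₀(10^(63.9/10) + 10^(66.1/10) + 10^(67.6/10) + 10^(68.0/10)) = 10·log₁₀(18590000) = 72.69 dB SPL.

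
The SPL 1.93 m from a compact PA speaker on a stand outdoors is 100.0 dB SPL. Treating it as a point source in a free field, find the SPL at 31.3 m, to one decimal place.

75.8 dB SPL

For a point source in a free field, ΔL = −20·log₁₀(d₂/d₁).
ΔL = −20·log₁₀(31.3/1.93) = -24.20 dB, so L₂ = 100.0 + (-24.20) = 75.8 dB SPL.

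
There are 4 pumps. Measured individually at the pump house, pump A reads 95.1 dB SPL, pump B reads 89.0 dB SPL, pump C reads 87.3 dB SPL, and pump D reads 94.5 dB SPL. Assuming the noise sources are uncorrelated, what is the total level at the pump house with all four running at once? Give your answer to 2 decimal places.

Add the sources as powers (linear), then convert back to dB:
L_total = 10·log₁₀(10^(95.1/10) + 10^(89.0/10) + 10^(87.3/10) + 10^(94.5/10)) = 10·log₁₀(7386000000) = 98.68 dB SPL.

98.68 dB SPL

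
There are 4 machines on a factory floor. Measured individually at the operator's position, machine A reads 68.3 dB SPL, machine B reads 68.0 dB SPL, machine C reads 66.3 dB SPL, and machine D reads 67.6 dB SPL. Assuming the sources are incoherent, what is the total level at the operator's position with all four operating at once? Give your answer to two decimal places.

Incoherent sources sum as intensities:
L_total = 10·log₁₀(10^(68.3/10) + 10^(68.0/10) + 10^(66.3/10) + 10^(67.6/10)) = 10·log₁₀(23090000) = 73.63 dB SPL.

73.63 dB SPL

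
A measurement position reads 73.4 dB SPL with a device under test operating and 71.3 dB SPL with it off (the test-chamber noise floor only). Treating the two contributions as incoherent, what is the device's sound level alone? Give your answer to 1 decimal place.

69.2 dB SPL

Remove the background by subtracting linear intensities:
L_src = 10·log₁₀(10^(73.4/10) − 10^(71.3/10)) = 10·log₁₀(8388000) = 69.2 dB SPL.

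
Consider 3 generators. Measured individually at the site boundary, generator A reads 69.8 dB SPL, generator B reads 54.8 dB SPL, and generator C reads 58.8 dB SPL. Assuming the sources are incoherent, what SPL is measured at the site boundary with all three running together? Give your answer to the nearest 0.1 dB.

70.3 dB SPL

Uncorrelated sources add in intensity (power), not in dB.
L_total = 10·log₁₀(10^(69.8/10) + 10^(54.8/10) + 10^(58.8/10)) = 10·log₁₀(10610000) = 70.3 dB SPL.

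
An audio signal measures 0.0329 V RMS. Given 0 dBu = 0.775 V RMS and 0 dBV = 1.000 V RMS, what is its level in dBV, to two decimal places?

-29.66 dBV

dBV = 20·log₁₀(V / 1.000 V).
20·log₁₀(0.0329/1.000) = -29.66 dBV.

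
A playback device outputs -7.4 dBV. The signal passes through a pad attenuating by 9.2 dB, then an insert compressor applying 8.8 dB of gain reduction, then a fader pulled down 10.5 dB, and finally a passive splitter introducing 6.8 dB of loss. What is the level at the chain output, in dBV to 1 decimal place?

In dB, series stages simply add:
-7.4 − 9.2 − 8.8 − 10.5 − 6.8 = -42.7 dBV.

-42.7 dBV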